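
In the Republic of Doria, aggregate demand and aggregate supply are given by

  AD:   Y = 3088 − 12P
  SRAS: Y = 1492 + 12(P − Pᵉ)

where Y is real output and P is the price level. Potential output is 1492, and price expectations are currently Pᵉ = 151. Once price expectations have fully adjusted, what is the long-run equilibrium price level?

Long-run P = 133

Short run: with Pᵉ = 151, SRAS is Y = 12P − 320. Setting AD = SRAS gives 3408 = 24P, so P = 142 and Y = 3088 − 12·142 = 1384.
Output 1384 is below potential 1492, so over time expected prices fall and SRAS shifts right until Y returns to 1492.
Long run: Y = 1492 on the AD curve gives 1492 = 3088 − 12P, so P = 133.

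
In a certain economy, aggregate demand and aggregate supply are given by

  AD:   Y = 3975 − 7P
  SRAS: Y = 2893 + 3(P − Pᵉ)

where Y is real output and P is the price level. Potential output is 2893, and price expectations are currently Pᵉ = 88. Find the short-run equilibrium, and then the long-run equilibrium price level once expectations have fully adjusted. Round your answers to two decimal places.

Short run: with Pᵉ = 88, SRAS is Y = 2629 + 3P. Setting AD = SRAS gives 1346 = 10P, so P = 134.60 and Y = 3975 − 7P = 3032.80.
Output 3032.80 is above potential 2893, so over time expected prices rise and SRAS shifts left until Y returns to 2893.
Long run: Y = 2893 on the AD curve gives 2893 = 3975 − 7P, so P = 154.57.

Short run: P = 134.60, Y = 3032.80. Long run: P = 154.57.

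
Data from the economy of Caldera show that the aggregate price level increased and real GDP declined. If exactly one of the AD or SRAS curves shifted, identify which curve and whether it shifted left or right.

SRAS shifted left

P rose and Y fell. An AD shift moves P and Y in the same direction; an SRAS shift moves them in opposite directions.
Here P and Y moved in opposite directions, so the SRAS curve shifted.
Since Y fell, SRAS shifted left.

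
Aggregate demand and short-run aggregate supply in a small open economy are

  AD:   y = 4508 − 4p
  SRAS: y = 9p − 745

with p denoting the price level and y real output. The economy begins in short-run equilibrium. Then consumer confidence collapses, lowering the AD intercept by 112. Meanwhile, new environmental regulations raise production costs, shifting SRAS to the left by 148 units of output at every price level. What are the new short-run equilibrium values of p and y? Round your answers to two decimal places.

p = 406.85, y = 2768.62

After both shocks: AD is y = 4396 − 4p and SRAS is y = 9p − 893.
Setting them equal: 5289 = 13p, so p = 406.85.
Substituting into AD, y = 2768.62.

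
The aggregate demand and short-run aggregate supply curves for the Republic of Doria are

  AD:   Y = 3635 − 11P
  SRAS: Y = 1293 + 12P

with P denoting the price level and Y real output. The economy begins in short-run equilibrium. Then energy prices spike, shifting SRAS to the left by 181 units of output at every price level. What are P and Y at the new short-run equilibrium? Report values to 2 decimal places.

This is a negative supply shock: SRAS shifts left.
New SRAS: Y = 1112 + 12P.
Set AD = SRAS: 3635 − 11P = 1112 + 12P, so 2523 = 23P and P = 109.70.
Substituting into AD, Y = 2428.35.

P = 109.70, Y = 2428.35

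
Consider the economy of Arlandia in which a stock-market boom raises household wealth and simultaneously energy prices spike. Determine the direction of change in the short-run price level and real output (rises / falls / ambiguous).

Price level: rises; output: ambiguous

The first event is a positive demand shock: AD shifts right, which by itself pushes P up and Y up.
The second is an adverse supply shock: SRAS shifts left, which by itself pushes P up and Y down.
Both shocks push P up, so P rises. The two shocks push Y in opposite directions, so the effect on Y is ambiguous.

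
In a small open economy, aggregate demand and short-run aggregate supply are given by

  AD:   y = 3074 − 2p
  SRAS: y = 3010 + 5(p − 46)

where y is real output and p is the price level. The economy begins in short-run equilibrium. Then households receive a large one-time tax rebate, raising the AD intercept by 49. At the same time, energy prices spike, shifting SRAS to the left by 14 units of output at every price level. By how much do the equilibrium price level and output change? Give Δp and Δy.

After both shocks: AD is y = 3123 − 2p and SRAS is y = 2766 + 5p.
Setting them equal: 357 = 7p, so p = 51.
y = 3123 − 2·51 = 3021.
Initially p = 42, y = 2990, so Δp = +9 and Δy = +31.

Δp = +9, Δy = +31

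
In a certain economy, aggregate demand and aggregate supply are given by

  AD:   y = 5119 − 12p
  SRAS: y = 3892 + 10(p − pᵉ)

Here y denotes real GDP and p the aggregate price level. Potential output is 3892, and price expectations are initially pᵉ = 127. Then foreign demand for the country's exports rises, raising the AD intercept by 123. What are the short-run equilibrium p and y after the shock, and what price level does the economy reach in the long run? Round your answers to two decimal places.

Short run: p = 119.09, y = 3812.91. Long run: p = 112.50.

AD shifts right: new AD is y = 5242 − 12p. With pᵉ = 127, SRAS is y = 2622 + 10p.
Short run: 5242 − 12p = 2622 + 10p gives 2620 = 22p, so p = 119.09 and y = 5242 − 12p = 3812.91.
y = 3812.91 is below potential 3892; expectations adjust and SRAS shifts right until y = 3892.
Long run: on the new AD curve, 3892 = 5242 − 12p gives p = 112.50.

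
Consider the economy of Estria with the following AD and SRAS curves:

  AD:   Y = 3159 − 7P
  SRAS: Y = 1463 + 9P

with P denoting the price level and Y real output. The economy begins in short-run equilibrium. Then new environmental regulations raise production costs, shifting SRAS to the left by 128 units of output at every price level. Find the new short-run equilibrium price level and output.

P = 114, Y = 2361

This is a negative supply shock: SRAS shifts left.
New SRAS: Y = 1335 + 9P.
Set AD = SRAS: 3159 − 7P = 1335 + 9P, so 1824 = 16P and P = 114.
Y = 3159 − 7·114 = 2361.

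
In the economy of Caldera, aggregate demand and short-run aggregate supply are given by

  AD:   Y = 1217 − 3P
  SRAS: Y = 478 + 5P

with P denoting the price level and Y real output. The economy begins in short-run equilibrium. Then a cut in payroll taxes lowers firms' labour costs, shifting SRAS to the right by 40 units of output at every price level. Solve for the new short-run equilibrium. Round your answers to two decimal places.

P = 87.38, Y = 954.88

This is a positive supply shock: SRAS shifts right.
New SRAS: Y = 518 + 5P.
Set AD = SRAS: 1217 − 3P = 518 + 5P, so 699 = 8P and P = 87.38.
Substituting into AD, Y = 954.88.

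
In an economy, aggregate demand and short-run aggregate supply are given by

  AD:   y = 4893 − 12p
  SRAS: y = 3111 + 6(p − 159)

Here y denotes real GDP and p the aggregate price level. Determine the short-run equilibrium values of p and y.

p = 152, y = 3069

Write SRAS as y = 3111 + 6p − 954 = 2157 + 6p.
Set AD = SRAS: 4893 − 12p = 2157 + 6p, so 2736 = 18p and p = 152.
Then y = 4893 − 12·152 = 3069.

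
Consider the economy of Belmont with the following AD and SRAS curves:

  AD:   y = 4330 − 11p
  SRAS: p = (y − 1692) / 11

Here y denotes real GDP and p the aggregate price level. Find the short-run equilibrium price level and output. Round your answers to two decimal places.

p = 119.91, y = 3011.00

Rearrange SRAS to y = 1692 + 11p.
Set AD = SRAS: 4330 − 11p = 1692 + 11p, so 2638 = 22p and p = 119.91.
Substituting into AD, y = 4330 − 11p = 3011.00.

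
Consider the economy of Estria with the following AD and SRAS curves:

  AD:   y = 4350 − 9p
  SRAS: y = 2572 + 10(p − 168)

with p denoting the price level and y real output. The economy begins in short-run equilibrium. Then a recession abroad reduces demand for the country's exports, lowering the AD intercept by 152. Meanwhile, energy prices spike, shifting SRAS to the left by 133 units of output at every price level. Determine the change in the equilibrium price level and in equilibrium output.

Δp = -1, Δy = -143

After both shocks: AD is y = 4198 − 9p and SRAS is y = 759 + 10p.
Setting them equal: 3439 = 19p, so p = 181.
y = 4198 − 9·181 = 2569.
Initially p = 182, y = 2712, so Δp = -1 and Δy = -143.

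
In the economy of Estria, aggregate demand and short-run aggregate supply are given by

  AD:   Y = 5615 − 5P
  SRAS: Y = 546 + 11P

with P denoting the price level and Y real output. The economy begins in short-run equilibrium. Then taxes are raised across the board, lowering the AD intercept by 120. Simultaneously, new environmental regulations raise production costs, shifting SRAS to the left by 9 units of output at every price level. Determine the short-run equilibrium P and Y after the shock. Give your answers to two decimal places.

After both shocks: AD is Y = 5495 − 5P and SRAS is Y = 537 + 11P.
Setting them equal: 4958 = 16P, so P = 309.88.
Substituting into AD, Y = 3945.63.

P = 309.88, Y = 3945.63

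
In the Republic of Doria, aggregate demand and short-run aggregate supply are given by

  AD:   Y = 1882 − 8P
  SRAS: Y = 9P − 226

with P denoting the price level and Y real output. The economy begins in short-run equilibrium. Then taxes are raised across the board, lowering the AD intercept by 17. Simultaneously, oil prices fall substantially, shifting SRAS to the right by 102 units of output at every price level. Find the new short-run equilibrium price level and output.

After both shocks: AD is Y = 1865 − 8P and SRAS is Y = 9P − 124.
Setting them equal: 1989 = 17P, so P = 117.
Y = 1865 − 8·117 = 929.

P = 117, Y = 929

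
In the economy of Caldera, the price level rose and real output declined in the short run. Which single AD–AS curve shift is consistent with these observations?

SRAS shifted left

P rose and Y fell. An AD shift moves P and Y in the same direction; an SRAS shift moves them in opposite directions.
Here P and Y moved in opposite directions, so the SRAS curve shifted.
Since Y fell, SRAS shifted left.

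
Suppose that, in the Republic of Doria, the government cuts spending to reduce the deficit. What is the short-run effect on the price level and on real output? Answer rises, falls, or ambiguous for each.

Price level: falls; output: falls

This is a negative demand shock: AD shifts left.
Moving along the upward-sloping SRAS curve, P falls and Y falls.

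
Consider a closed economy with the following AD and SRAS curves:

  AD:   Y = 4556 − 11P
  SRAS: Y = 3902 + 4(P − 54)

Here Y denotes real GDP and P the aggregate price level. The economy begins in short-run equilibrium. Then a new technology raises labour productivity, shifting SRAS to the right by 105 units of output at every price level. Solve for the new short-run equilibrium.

This is a positive supply shock: SRAS shifts right.
New SRAS: Y = 3791 + 4P.
Set AD = SRAS: 4556 − 11P = 3791 + 4P, so 765 = 15P and P = 51.
Y = 4556 − 11·51 = 3995.

P = 51, Y = 3995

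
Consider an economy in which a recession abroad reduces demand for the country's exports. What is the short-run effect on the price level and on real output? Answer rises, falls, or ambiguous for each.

This is a negative demand shock: AD shifts left.
Moving along the upward-sloping SRAS curve, P falls and Y falls.

Price level: falls; output: falls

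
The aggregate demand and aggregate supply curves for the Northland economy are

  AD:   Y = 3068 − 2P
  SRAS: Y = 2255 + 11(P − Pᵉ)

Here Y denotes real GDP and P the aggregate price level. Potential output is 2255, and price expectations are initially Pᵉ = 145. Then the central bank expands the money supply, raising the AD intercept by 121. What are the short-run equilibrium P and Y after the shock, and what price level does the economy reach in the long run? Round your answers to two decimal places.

Short run: P = 194.54, Y = 2799.92. Long run: P = 467.00.

AD shifts right: new AD is Y = 3189 − 2P. With Pᵉ = 145, SRAS is Y = 660 + 11P.
Short run: 3189 − 2P = 660 + 11P gives 2529 = 13P, so P = 194.54 and Y = 3189 − 2P = 2799.92.
Y = 2799.92 is above potential 2255; expectations adjust and SRAS shifts left until Y = 2255.
Long run: on the new AD curve, 2255 = 3189 − 2P gives P = 467.00.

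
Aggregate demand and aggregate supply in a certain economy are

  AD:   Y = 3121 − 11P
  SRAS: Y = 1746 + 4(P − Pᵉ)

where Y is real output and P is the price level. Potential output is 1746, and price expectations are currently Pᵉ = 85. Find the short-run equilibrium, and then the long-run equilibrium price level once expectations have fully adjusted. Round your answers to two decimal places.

Short run: with Pᵉ = 85, SRAS is Y = 1406 + 4P. Setting AD = SRAS gives 1715 = 15P, so P = 114.33 and Y = 3121 − 11P = 1863.33.
Output 1863.33 is above potential 1746, so over time expected prices rise and SRAS shifts left until Y returns to 1746.
Long run: Y = 1746 on the AD curve gives 1746 = 3121 − 11P, so P = 125.00.

Short run: P = 114.33, Y = 1863.33. Long run: P = 125.00.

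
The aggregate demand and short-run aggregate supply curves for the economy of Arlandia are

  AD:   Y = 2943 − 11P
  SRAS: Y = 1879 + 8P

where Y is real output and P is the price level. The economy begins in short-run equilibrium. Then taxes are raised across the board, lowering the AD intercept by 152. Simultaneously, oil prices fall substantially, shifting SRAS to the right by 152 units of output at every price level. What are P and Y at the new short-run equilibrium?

P = 40, Y = 2351

After both shocks: AD is Y = 2791 − 11P and SRAS is Y = 2031 + 8P.
Setting them equal: 760 = 19P, so P = 40.
Y = 2791 − 11·40 = 2351.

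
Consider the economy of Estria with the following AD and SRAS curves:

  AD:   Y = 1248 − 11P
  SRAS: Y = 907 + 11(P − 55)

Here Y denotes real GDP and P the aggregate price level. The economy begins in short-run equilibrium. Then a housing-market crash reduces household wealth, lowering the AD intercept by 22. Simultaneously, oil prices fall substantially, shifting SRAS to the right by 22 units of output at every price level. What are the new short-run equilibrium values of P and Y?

After both shocks: AD is Y = 1226 − 11P and SRAS is Y = 324 + 11P.
Setting them equal: 902 = 22P, so P = 41.
Y = 1226 − 11·41 = 775.

P = 41, Y = 775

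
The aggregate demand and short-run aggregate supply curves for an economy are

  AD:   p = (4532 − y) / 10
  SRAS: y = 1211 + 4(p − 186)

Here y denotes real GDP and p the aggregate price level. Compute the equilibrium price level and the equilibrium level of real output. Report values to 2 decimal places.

Write SRAS as y = 1211 + 4p − 744 = 467 + 4p.
Rearrange AD to y = 4532 − 10p.
Set AD = SRAS: 4532 − 10p = 467 + 4p, so 4065 = 14p and p = 290.36.
Substituting into AD, y = 4532 − 10p = 1628.43.

p = 290.36, y = 1628.43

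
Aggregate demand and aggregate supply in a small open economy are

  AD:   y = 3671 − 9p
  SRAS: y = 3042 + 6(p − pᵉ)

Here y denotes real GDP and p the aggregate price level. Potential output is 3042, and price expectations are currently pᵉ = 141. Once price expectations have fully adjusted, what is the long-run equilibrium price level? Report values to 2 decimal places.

Short run: with pᵉ = 141, SRAS is y = 2196 + 6p. Setting AD = SRAS gives 1475 = 15p, so p = 98.33 and y = 3671 − 9p = 2786.00.
Output 2786.00 is below potential 3042, so over time expected prices fall and SRAS shifts right until y returns to 3042.
Long run: y = 3042 on the AD curve gives 3042 = 3671 − 9p, so p = 69.89.

Long-run p = 69.89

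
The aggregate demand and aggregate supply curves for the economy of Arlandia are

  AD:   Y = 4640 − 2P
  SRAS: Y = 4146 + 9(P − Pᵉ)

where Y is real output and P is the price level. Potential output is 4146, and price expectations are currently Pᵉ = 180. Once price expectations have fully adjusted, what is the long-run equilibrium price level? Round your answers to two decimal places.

Short run: with Pᵉ = 180, SRAS is Y = 2526 + 9P. Setting AD = SRAS gives 2114 = 11P, so P = 192.18 and Y = 4640 − 2P = 4255.64.
Output 4255.64 is above potential 4146, so over time expected prices rise and SRAS shifts left until Y returns to 4146.
Long run: Y = 4146 on the AD curve gives 4146 = 4640 − 2P, so P = 247.00.

Long-run P = 247.00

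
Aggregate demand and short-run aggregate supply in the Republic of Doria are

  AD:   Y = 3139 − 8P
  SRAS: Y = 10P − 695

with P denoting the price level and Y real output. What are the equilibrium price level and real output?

P = 213, Y = 1435

Set AD = SRAS: 3139 − 8P = 10P − 695, so 3834 = 18P and P = 213.
Then Y = 3139 − 8·213 = 1435.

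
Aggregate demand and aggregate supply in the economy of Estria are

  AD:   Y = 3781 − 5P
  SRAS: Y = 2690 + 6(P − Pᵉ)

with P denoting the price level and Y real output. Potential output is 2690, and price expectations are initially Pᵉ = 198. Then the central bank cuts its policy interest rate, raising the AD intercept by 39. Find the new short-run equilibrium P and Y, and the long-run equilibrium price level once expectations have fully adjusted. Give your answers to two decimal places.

AD shifts right: new AD is Y = 3820 − 5P. With Pᵉ = 198, SRAS is Y = 1502 + 6P.
Short run: 3820 − 5P = 1502 + 6P gives 2318 = 11P, so P = 210.73 and Y = 3820 − 5P = 2766.36.
Y = 2766.36 is above potential 2690; expectations adjust and SRAS shifts left until Y = 2690.
Long run: on the new AD curve, 2690 = 3820 − 5P gives P = 226.00.

Short run: P = 210.73, Y = 2766.36. Long run: P = 226.00.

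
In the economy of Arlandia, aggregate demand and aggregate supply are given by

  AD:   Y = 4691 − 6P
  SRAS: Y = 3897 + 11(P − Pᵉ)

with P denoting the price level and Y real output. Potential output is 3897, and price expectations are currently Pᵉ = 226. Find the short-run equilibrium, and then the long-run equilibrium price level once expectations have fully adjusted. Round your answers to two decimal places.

Short run: P = 192.94, Y = 3533.35. Long run: P = 132.33.

Short run: with Pᵉ = 226, SRAS is Y = 1411 + 11P. Setting AD = SRAS gives 3280 = 17P, so P = 192.94 and Y = 4691 − 6P = 3533.35.
Output 3533.35 is below potential 3897, so over time expected prices fall and SRAS shifts right until Y returns to 3897.
Long run: Y = 3897 on the AD curve gives 3897 = 4691 − 6P, so P = 132.33.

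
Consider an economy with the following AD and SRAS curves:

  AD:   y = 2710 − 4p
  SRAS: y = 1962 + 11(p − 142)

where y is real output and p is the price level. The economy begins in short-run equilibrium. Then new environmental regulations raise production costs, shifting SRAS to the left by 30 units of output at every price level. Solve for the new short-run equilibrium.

This is a negative supply shock: SRAS shifts left.
New SRAS: y = 370 + 11p.
Set AD = SRAS: 2710 − 4p = 370 + 11p, so 2340 = 15p and p = 156.
y = 2710 − 4·156 = 2086.

p = 156, y = 2086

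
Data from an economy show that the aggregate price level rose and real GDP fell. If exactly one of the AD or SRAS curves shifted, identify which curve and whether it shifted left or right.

P rose and Y fell. An AD shift moves P and Y in the same direction; an SRAS shift moves them in opposite directions.
Here P and Y moved in opposite directions, so the SRAS curve shifted.
Since Y fell, SRAS shifted left.

SRAS shifted left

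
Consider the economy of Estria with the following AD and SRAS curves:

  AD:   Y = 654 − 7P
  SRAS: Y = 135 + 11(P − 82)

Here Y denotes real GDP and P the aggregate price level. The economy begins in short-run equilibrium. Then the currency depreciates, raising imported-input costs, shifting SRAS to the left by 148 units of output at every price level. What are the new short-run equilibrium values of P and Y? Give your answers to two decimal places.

This is a negative supply shock: SRAS shifts left.
New SRAS: Y = 11P − 915.
Set AD = SRAS: 654 − 7P = 11P − 915, so 1569 = 18P and P = 87.17.
Substituting into AD, Y = 43.83.

P = 87.17, Y = 43.83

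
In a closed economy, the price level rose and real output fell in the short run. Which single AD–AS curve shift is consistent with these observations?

SRAS shifted left

P rose and Y fell. An AD shift moves P and Y in the same direction; an SRAS shift moves them in opposite directions.
Here P and Y moved in opposite directions, so the SRAS curve shifted.
Since Y fell, SRAS shifted left.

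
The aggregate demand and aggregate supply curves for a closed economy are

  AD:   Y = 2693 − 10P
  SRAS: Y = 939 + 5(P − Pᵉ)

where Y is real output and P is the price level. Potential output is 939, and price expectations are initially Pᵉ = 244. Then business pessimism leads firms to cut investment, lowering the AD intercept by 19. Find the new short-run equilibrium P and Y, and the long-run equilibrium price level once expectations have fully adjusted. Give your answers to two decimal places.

AD shifts left: new AD is Y = 2674 − 10P. With Pᵉ = 244, SRAS is Y = 5P − 281.
Short run: 2674 − 10P = 5P − 281 gives 2955 = 15P, so P = 197.00 and Y = 2674 − 10P = 704.00.
Y = 704.00 is below potential 939; expectations adjust and SRAS shifts right until Y = 939.
Long run: on the new AD curve, 939 = 2674 − 10P gives P = 173.50.

Short run: P = 197.00, Y = 704.00. Long run: P = 173.50.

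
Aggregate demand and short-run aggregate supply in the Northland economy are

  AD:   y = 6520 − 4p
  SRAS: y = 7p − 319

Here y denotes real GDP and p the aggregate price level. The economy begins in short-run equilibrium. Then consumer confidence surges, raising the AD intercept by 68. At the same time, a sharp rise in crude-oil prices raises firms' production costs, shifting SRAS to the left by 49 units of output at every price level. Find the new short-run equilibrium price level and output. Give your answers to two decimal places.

After both shocks: AD is y = 6588 − 4p and SRAS is y = 7p − 368.
Setting them equal: 6956 = 11p, so p = 632.36.
Substituting into AD, y = 4058.55.

p = 632.36, y = 4058.55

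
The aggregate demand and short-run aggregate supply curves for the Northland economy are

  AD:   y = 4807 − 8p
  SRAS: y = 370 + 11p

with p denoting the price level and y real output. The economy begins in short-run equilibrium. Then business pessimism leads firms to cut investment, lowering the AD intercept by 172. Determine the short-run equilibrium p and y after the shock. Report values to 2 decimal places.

This is a negative demand shock: AD shifts left.
New AD: y = 4635 − 8p.
Set AD = SRAS: 4635 − 8p = 370 + 11p, so 4265 = 19p and p = 224.47.
Substituting into AD, y = 2839.21.

p = 224.47, y = 2839.21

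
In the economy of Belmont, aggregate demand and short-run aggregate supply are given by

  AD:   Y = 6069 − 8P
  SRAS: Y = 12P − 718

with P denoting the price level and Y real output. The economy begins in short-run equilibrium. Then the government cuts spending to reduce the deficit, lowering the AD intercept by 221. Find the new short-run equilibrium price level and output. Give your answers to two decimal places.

P = 328.30, Y = 3221.60

This is a negative demand shock: AD shifts left.
New AD: Y = 5848 − 8P.
Set AD = SRAS: 5848 − 8P = 12P − 718, so 6566 = 20P and P = 328.30.
Substituting into AD, Y = 3221.60.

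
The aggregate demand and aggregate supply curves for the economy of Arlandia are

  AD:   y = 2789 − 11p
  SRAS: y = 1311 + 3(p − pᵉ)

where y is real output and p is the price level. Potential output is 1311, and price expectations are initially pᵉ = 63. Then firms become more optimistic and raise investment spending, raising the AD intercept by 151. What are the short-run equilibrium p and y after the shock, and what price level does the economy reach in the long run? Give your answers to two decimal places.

Short run: p = 129.86, y = 1511.57. Long run: p = 148.09.

AD shifts right: new AD is y = 2940 − 11p. With pᵉ = 63, SRAS is y = 1122 + 3p.
Short run: 2940 − 11p = 1122 + 3p gives 1818 = 14p, so p = 129.86 and y = 2940 − 11p = 1511.57.
y = 1511.57 is above potential 1311; expectations adjust and SRAS shifts left until y = 1311.
Long run: on the new AD curve, 1311 = 2940 − 11p gives p = 148.09.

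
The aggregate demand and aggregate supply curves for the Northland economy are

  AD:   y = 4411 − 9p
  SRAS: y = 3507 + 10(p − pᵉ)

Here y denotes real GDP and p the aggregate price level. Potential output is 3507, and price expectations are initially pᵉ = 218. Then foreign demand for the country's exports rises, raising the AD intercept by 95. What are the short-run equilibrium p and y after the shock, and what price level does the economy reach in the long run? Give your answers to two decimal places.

Short run: p = 167.32, y = 3000.16. Long run: p = 111.00.

AD shifts right: new AD is y = 4506 − 9p. With pᵉ = 218, SRAS is y = 1327 + 10p.
Short run: 4506 − 9p = 1327 + 10p gives 3179 = 19p, so p = 167.32 and y = 4506 − 9p = 3000.16.
y = 3000.16 is below potential 3507; expectations adjust and SRAS shifts right until y = 3507.
Long run: on the new AD curve, 3507 = 4506 − 9p gives p = 111.00.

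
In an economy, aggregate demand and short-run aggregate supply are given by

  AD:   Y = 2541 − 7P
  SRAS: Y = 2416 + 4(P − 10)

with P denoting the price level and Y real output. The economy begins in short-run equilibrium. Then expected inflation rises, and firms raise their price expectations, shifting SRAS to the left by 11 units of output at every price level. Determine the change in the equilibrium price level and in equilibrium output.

This is a negative supply shock: SRAS shifts left.
New SRAS: Y = 2365 + 4P.
Set AD = SRAS: 2541 − 7P = 2365 + 4P, so 176 = 11P and P = 16.
Y = 2541 − 7·16 = 2429.
Initially P = 15, Y = 2436, so ΔP = +1 and ΔY = -7.

ΔP = +1, ΔY = -7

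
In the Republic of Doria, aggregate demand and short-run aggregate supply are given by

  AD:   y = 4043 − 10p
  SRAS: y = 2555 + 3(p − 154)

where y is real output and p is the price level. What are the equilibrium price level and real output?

Write SRAS as y = 2555 + 3p − 462 = 2093 + 3p.
Set AD = SRAS: 4043 − 10p = 2093 + 3p, so 1950 = 13p and p = 150.
Then y = 4043 − 10·150 = 2543.

p = 150, y = 2543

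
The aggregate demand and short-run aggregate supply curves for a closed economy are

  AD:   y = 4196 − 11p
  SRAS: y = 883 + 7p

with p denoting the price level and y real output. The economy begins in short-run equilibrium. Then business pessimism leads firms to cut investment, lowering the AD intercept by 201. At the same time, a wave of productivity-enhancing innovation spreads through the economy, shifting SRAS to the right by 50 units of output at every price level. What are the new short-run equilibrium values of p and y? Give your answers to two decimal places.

p = 170.11, y = 2123.78

After both shocks: AD is y = 3995 − 11p and SRAS is y = 933 + 7p.
Setting them equal: 3062 = 18p, so p = 170.11.
Substituting into AD, y = 2123.78.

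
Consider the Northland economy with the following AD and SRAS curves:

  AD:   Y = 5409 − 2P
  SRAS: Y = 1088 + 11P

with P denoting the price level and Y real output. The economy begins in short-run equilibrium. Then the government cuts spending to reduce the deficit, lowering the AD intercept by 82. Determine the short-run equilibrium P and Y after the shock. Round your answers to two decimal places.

This is a negative demand shock: AD shifts left.
New AD: Y = 5327 − 2P.
Set AD = SRAS: 5327 − 2P = 1088 + 11P, so 4239 = 13P and P = 326.08.
Substituting into AD, Y = 4674.85.

P = 326.08, Y = 4674.85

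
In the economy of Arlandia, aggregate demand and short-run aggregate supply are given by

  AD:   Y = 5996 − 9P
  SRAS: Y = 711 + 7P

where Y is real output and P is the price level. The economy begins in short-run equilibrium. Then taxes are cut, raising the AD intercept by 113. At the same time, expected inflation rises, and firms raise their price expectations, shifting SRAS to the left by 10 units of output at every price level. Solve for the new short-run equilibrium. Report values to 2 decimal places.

After both shocks: AD is Y = 6109 − 9P and SRAS is Y = 701 + 7P.
Setting them equal: 5408 = 16P, so P = 338.00.
Substituting into AD, Y = 3067.00.

P = 338.00, Y = 3067.00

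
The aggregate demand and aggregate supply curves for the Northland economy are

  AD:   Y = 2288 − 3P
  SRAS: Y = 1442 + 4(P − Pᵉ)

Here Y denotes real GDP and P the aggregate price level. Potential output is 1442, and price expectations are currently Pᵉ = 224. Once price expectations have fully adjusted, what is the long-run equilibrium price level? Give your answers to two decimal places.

Short run: with Pᵉ = 224, SRAS is Y = 546 + 4P. Setting AD = SRAS gives 1742 = 7P, so P = 248.86 and Y = 2288 − 3P = 1541.43.
Output 1541.43 is above potential 1442, so over time expected prices rise and SRAS shifts left until Y returns to 1442.
Long run: Y = 1442 on the AD curve gives 1442 = 2288 − 3P, so P = 282.00.

Long-run P = 282.00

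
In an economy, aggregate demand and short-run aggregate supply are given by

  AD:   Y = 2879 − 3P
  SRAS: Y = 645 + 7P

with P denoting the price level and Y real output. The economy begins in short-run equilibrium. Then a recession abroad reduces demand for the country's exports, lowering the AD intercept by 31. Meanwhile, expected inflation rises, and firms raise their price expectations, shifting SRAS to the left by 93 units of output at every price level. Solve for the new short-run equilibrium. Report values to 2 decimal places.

P = 229.60, Y = 2159.20

After both shocks: AD is Y = 2848 − 3P and SRAS is Y = 552 + 7P.
Setting them equal: 2296 = 10P, so P = 229.60.
Substituting into AD, Y = 2159.20.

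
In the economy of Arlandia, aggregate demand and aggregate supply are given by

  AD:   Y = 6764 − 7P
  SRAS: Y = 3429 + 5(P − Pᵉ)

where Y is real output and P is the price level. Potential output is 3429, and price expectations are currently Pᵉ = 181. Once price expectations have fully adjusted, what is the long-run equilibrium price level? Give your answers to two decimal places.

Short run: with Pᵉ = 181, SRAS is Y = 2524 + 5P. Setting AD = SRAS gives 4240 = 12P, so P = 353.33 and Y = 6764 − 7P = 4290.67.
Output 4290.67 is above potential 3429, so over time expected prices rise and SRAS shifts left until Y returns to 3429.
Long run: Y = 3429 on the AD curve gives 3429 = 6764 − 7P, so P = 476.43.

Long-run P = 476.43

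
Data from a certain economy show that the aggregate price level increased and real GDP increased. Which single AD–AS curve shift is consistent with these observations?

P rose and Y rose. An AD shift moves P and Y in the same direction; an SRAS shift moves them in opposite directions.
Here P and Y moved in the same direction, so the AD curve shifted.
Since Y rose, AD shifted right.

AD shifted right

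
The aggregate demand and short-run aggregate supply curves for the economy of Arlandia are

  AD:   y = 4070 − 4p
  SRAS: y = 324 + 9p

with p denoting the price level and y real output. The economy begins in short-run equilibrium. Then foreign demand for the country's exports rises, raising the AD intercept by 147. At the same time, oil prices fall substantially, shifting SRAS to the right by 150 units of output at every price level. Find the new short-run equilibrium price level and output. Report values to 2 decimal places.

After both shocks: AD is y = 4217 − 4p and SRAS is y = 474 + 9p.
Setting them equal: 3743 = 13p, so p = 287.92.
Substituting into AD, y = 3065.31.

p = 287.92, y = 3065.31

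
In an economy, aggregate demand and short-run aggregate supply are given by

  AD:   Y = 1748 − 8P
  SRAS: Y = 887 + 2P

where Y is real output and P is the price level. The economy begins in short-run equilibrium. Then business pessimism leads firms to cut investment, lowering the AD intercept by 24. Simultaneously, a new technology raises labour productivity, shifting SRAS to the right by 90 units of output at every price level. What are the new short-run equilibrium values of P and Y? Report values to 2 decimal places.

After both shocks: AD is Y = 1724 − 8P and SRAS is Y = 977 + 2P.
Setting them equal: 747 = 10P, so P = 74.70.
Substituting into AD, Y = 1126.40.

P = 74.70, Y = 1126.40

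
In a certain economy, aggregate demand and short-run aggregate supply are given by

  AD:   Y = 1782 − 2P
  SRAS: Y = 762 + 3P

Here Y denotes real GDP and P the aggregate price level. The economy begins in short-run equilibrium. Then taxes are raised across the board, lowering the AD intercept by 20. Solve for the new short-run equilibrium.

This is a negative demand shock: AD shifts left.
New AD: Y = 1762 − 2P.
Set AD = SRAS: 1762 − 2P = 762 + 3P, so 1000 = 5P and P = 200.
Y = 1762 − 2·200 = 1362.

P = 200, Y = 1362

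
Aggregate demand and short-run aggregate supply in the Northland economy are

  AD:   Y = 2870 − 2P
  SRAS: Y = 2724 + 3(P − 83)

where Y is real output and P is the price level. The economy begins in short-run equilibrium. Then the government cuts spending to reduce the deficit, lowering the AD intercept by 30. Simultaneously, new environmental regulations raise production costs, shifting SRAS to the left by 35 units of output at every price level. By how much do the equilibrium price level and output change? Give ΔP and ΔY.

After both shocks: AD is Y = 2840 − 2P and SRAS is Y = 2440 + 3P.
Setting them equal: 400 = 5P, so P = 80.
Y = 2840 − 2·80 = 2680.
Initially P = 79, Y = 2712, so ΔP = +1 and ΔY = -32.

ΔP = +1, ΔY = -32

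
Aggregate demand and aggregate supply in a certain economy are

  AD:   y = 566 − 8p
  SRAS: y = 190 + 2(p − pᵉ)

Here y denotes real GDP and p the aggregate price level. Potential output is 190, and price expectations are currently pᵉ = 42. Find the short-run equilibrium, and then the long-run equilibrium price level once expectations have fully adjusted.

Short run: with pᵉ = 42, SRAS is y = 106 + 2p. Setting AD = SRAS gives 460 = 10p, so p = 46 and y = 566 − 8·46 = 198.
Output 198 is above potential 190, so over time expected prices rise and SRAS shifts left until y returns to 190.
Long run: y = 190 on the AD curve gives 190 = 566 − 8p, so p = 47.

Short run: p = 46, y = 198. Long run: p = 47.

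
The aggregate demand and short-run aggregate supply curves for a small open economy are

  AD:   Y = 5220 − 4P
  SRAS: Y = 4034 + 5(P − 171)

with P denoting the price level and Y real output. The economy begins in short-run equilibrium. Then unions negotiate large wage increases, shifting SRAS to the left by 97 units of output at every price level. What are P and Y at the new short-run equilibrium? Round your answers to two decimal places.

P = 237.56, Y = 4269.78

This is a negative supply shock: SRAS shifts left.
New SRAS: Y = 3082 + 5P.
Set AD = SRAS: 5220 − 4P = 3082 + 5P, so 2138 = 9P and P = 237.56.
Substituting into AD, Y = 4269.78.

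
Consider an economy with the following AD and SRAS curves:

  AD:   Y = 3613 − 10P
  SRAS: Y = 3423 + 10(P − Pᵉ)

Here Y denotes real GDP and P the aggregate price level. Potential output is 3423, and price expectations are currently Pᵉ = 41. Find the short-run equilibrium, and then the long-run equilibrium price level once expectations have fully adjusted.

Short run: P = 30, Y = 3313. Long run: P = 19.

Short run: with Pᵉ = 41, SRAS is Y = 3013 + 10P. Setting AD = SRAS gives 600 = 20P, so P = 30 and Y = 3613 − 10·30 = 3313.
Output 3313 is below potential 3423, so over time expected prices fall and SRAS shifts right until Y returns to 3423.
Long run: Y = 3423 on the AD curve gives 3423 = 3613 − 10P, so P = 19.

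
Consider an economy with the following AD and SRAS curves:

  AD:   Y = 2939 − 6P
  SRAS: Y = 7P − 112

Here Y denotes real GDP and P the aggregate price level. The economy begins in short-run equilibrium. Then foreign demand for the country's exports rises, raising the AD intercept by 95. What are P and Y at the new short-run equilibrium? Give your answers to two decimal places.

P = 242.00, Y = 1582.00

This is a positive demand shock: AD shifts right.
New AD: Y = 3034 − 6P.
Set AD = SRAS: 3034 − 6P = 7P − 112, so 3146 = 13P and P = 242.00.
Substituting into AD, Y = 1582.00.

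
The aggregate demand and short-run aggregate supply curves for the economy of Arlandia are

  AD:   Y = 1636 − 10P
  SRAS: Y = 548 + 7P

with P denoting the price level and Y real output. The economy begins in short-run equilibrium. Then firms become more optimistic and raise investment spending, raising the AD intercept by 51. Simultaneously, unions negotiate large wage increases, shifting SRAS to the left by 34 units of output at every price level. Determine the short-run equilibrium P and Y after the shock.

P = 69, Y = 997

After both shocks: AD is Y = 1687 − 10P and SRAS is Y = 514 + 7P.
Setting them equal: 1173 = 17P, so P = 69.
Y = 1687 − 10·69 = 997.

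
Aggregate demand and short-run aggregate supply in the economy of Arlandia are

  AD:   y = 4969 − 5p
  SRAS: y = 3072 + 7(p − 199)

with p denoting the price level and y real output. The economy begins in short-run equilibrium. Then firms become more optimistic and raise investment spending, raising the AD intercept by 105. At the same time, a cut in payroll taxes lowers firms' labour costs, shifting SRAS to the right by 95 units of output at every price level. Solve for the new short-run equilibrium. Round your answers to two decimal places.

p = 275.00, y = 3699.00

After both shocks: AD is y = 5074 − 5p and SRAS is y = 1774 + 7p.
Setting them equal: 3300 = 12p, so p = 275.00.
Substituting into AD, y = 3699.00.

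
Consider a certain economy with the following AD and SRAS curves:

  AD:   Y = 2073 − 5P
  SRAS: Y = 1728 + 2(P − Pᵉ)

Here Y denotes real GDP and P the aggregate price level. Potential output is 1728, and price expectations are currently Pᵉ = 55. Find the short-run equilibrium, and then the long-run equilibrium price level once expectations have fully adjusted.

Short run: with Pᵉ = 55, SRAS is Y = 1618 + 2P. Setting AD = SRAS gives 455 = 7P, so P = 65 and Y = 2073 − 5·65 = 1748.
Output 1748 is above potential 1728, so over time expected prices rise and SRAS shifts left until Y returns to 1728.
Long run: Y = 1728 on the AD curve gives 1728 = 2073 − 5P, so P = 69.

Short run: P = 65, Y = 1748. Long run: P = 69.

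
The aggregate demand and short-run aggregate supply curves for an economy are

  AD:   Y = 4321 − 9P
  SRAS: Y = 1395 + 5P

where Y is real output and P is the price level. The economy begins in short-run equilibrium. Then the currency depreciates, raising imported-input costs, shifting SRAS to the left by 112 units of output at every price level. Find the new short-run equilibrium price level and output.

P = 217, Y = 2368

This is a negative supply shock: SRAS shifts left.
New SRAS: Y = 1283 + 5P.
Set AD = SRAS: 4321 − 9P = 1283 + 5P, so 3038 = 14P and P = 217.
Y = 4321 − 9·217 = 2368.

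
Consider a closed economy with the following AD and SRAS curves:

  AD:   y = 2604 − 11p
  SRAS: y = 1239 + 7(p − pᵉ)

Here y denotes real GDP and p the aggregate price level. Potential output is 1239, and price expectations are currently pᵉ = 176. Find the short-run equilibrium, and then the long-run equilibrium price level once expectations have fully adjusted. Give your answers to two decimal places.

Short run: p = 144.28, y = 1016.94. Long run: p = 124.09.

Short run: with pᵉ = 176, SRAS is y = 7 + 7p. Setting AD = SRAS gives 2597 = 18p, so p = 144.28 and y = 2604 − 11p = 1016.94.
Output 1016.94 is below potential 1239, so over time expected prices fall and SRAS shifts right until y returns to 1239.
Long run: y = 1239 on the AD curve gives 1239 = 2604 − 11p, so p = 124.09.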